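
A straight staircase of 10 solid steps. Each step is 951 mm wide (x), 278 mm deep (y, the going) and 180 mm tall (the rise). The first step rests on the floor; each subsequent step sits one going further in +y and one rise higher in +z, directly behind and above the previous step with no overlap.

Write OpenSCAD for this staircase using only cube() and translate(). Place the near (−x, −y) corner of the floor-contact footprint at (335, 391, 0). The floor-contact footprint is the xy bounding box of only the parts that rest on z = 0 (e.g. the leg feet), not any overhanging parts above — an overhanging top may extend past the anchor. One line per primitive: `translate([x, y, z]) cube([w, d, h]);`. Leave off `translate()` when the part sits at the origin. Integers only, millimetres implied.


translate([335, 391, 0]) cube([951, 278, 180]);
translate([335, 669, 180]) cube([951, 278, 180]);
translate([335, 947, 360]) cube([951, 278, 180]);
translate([335, 1225, 540]) cube([951, 278, 180]);
translate([335, 1503, 720]) cube([951, 278, 180]);
translate([335, 1781, 900]) cube([951, 278, 180]);
translate([335, 2059, 1080]) cube([951, 278, 180]);
translate([335, 2337, 1260]) cube([951, 278, 180]);
translate([335, 2615, 1440]) cube([951, 278, 180]);
translate([335, 2893, 1620]) cube([951, 278, 180]);


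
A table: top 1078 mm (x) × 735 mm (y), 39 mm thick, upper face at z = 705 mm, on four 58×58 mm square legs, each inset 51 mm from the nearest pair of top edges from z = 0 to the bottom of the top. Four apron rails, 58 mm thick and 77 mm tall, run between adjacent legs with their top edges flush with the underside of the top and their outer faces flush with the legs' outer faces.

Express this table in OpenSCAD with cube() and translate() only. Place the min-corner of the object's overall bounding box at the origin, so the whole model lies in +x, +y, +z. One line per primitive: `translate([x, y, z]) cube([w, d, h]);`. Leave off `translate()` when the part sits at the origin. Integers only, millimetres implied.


translate([0, 0, 666]) cube([1078, 735, 39]);
translate([51, 51, 0]) cube([58, 58, 666]);
translate([969, 51, 0]) cube([58, 58, 666]);
translate([51, 626, 0]) cube([58, 58, 666]);
translate([969, 626, 0]) cube([58, 58, 666]);
translate([109, 51, 589]) cube([860, 58, 77]);
translate([109, 626, 589]) cube([860, 58, 77]);
translate([51, 109, 589]) cube([58, 517, 77]);
translate([969, 109, 589]) cube([58, 517, 77]);


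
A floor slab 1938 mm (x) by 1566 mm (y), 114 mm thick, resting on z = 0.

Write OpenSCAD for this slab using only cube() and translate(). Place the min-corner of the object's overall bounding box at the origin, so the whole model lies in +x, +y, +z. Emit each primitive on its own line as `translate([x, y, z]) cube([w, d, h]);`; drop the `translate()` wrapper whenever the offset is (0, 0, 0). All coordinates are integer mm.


cube([1938, 1566, 114]);


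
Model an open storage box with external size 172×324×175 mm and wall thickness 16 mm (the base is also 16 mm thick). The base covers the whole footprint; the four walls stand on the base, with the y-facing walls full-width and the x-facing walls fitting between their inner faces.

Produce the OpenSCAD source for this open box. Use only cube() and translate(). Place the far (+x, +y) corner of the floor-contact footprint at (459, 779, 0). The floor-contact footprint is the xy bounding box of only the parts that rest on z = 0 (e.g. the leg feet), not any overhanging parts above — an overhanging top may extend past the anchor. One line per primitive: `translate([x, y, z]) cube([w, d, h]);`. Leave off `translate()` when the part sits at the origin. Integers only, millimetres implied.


translate([287, 455, 0]) cube([172, 324, 16]);
translate([287, 455, 16]) cube([172, 16, 159]);
translate([287, 763, 16]) cube([172, 16, 159]);
translate([287, 471, 16]) cube([16, 292, 159]);
translate([443, 471, 16]) cube([16, 292, 159]);


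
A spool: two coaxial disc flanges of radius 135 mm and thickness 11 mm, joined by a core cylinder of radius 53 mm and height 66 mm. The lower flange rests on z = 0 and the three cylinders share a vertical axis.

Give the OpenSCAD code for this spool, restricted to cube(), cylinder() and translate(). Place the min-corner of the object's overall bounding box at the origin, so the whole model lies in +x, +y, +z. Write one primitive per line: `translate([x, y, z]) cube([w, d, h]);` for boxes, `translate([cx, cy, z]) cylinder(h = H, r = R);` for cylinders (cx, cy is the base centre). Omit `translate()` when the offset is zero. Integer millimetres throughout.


translate([135, 135, 0]) cylinder(h = 11, r = 135);
translate([135, 135, 11]) cylinder(h = 66, r = 53);
translate([135, 135, 77]) cylinder(h = 11, r = 135);


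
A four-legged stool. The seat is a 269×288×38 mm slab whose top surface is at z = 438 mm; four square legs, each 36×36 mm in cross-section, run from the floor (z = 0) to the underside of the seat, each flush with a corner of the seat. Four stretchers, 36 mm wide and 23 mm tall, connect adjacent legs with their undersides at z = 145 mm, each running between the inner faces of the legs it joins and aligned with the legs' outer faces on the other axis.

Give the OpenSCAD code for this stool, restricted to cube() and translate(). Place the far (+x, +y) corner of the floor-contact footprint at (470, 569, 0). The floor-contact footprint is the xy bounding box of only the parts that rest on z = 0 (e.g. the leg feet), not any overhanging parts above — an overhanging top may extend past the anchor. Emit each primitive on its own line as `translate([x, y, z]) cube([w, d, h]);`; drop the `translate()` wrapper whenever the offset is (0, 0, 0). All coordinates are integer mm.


translate([201, 281, 400]) cube([269, 288, 38]);
translate([201, 281, 0]) cube([36, 36, 400]);
translate([434, 281, 0]) cube([36, 36, 400]);
translate([201, 533, 0]) cube([36, 36, 400]);
translate([434, 533, 0]) cube([36, 36, 400]);
translate([237, 281, 145]) cube([197, 36, 23]);
translate([237, 533, 145]) cube([197, 36, 23]);
translate([201, 317, 145]) cube([36, 216, 23]);
translate([434, 317, 145]) cube([36, 216, 23]);


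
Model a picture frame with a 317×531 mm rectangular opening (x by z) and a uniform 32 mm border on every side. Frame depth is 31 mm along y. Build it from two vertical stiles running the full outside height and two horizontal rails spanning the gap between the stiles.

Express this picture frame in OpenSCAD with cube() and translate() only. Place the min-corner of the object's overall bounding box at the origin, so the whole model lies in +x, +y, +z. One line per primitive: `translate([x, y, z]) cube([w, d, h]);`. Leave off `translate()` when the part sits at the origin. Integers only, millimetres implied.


cube([32, 31, 595]);
translate([349, 0, 0]) cube([32, 31, 595]);
translate([32, 0, 0]) cube([317, 31, 32]);
translate([32, 0, 563]) cube([317, 31, 32]);


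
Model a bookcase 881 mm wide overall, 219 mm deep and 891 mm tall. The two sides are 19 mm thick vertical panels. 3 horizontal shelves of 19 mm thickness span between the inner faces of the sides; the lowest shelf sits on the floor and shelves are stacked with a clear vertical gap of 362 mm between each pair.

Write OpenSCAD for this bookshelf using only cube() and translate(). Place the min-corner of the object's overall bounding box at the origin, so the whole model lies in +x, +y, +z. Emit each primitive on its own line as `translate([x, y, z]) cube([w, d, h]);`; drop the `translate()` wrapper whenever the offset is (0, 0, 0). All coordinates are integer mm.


cube([19, 219, 891]);
translate([862, 0, 0]) cube([19, 219, 891]);
translate([19, 0, 0]) cube([843, 219, 19]);
translate([19, 0, 381]) cube([843, 219, 19]);
translate([19, 0, 762]) cube([843, 219, 19]);


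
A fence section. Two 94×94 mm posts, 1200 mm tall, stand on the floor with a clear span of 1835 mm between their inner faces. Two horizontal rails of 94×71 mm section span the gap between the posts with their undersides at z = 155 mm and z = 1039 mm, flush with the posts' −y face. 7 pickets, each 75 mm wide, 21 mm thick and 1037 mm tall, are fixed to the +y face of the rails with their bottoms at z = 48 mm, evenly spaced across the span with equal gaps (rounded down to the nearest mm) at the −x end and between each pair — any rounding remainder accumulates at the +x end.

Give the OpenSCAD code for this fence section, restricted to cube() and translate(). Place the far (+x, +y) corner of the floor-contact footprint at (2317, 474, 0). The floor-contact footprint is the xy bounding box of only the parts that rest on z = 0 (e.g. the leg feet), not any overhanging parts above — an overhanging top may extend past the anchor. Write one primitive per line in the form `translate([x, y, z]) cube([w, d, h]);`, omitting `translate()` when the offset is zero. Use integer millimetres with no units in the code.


translate([294, 380, 0]) cube([94, 94, 1200]);
translate([2223, 380, 0]) cube([94, 94, 1200]);
translate([388, 380, 155]) cube([1835, 94, 71]);
translate([388, 380, 1039]) cube([1835, 94, 71]);
translate([551, 474, 48]) cube([75, 21, 1037]);
translate([789, 474, 48]) cube([75, 21, 1037]);
translate([1027, 474, 48]) cube([75, 21, 1037]);
translate([1265, 474, 48]) cube([75, 21, 1037]);
translate([1503, 474, 48]) cube([75, 21, 1037]);
translate([1741, 474, 48]) cube([75, 21, 1037]);
translate([1979, 474, 48]) cube([75, 21, 1037]);


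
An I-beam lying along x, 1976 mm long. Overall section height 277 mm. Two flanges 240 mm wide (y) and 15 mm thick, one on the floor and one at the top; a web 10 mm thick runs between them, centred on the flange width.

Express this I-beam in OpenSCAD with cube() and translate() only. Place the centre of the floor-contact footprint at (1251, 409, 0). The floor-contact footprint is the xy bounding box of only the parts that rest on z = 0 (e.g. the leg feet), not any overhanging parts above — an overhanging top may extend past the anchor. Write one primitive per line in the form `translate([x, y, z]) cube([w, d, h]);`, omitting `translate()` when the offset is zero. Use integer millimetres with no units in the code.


translate([263, 289, 0]) cube([1976, 240, 15]);
translate([263, 404, 15]) cube([1976, 10, 247]);
translate([263, 289, 262]) cube([1976, 240, 15]);


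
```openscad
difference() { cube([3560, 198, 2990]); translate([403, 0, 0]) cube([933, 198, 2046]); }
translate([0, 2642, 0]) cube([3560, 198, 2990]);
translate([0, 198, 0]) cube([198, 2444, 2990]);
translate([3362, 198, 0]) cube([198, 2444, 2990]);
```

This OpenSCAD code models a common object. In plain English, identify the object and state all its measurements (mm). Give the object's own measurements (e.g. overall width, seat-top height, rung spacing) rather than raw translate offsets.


A single room: four walls, each 2990 mm tall and 198 mm thick, enclosing an outside footprint 3560×2840 mm (x × y), no floor or roof. The front and back walls (−y and +y sides) run the full x-width; the side walls fit between their inner faces. A door opening 933 mm wide and 2046 mm tall is cut through the front wall from the floor up, its −x edge 403 mm from the wall's −x end.


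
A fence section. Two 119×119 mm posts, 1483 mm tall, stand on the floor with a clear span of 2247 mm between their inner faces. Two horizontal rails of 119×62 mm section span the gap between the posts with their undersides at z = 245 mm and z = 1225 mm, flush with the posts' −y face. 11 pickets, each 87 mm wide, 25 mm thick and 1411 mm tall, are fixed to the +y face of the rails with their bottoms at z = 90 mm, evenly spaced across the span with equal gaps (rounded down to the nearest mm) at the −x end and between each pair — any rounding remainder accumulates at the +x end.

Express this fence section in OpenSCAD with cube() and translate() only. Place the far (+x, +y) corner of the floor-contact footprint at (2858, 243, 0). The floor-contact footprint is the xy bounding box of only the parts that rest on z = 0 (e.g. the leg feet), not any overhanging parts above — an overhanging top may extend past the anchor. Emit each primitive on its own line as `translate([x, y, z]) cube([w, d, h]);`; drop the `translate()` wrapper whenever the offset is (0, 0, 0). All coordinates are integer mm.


translate([373, 124, 0]) cube([119, 119, 1483]);
translate([2739, 124, 0]) cube([119, 119, 1483]);
translate([492, 124, 245]) cube([2247, 119, 62]);
translate([492, 124, 1225]) cube([2247, 119, 62]);
translate([599, 243, 90]) cube([87, 25, 1411]);
translate([793, 243, 90]) cube([87, 25, 1411]);
translate([987, 243, 90]) cube([87, 25, 1411]);
translate([1181, 243, 90]) cube([87, 25, 1411]);
translate([1375, 243, 90]) cube([87, 25, 1411]);
translate([1569, 243, 90]) cube([87, 25, 1411]);
translate([1763, 243, 90]) cube([87, 25, 1411]);
translate([1957, 243, 90]) cube([87, 25, 1411]);
translate([2151, 243, 90]) cube([87, 25, 1411]);
translate([2345, 243, 90]) cube([87, 25, 1411]);
translate([2539, 243, 90]) cube([87, 25, 1411]);


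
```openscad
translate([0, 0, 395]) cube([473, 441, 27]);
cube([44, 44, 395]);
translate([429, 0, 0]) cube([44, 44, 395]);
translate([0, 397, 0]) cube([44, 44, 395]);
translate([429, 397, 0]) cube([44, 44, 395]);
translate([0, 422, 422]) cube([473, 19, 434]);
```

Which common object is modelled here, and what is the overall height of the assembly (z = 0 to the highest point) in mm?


A chair. The overall height is 856 mm.

A slab on four corner posts with a tall panel at the back — a chair. The seat slab sits at z = 395 with thickness 27, and the 434 mm backrest starts at the seat top, so the overall height is 395 + 27 + 434 = 856 mm.


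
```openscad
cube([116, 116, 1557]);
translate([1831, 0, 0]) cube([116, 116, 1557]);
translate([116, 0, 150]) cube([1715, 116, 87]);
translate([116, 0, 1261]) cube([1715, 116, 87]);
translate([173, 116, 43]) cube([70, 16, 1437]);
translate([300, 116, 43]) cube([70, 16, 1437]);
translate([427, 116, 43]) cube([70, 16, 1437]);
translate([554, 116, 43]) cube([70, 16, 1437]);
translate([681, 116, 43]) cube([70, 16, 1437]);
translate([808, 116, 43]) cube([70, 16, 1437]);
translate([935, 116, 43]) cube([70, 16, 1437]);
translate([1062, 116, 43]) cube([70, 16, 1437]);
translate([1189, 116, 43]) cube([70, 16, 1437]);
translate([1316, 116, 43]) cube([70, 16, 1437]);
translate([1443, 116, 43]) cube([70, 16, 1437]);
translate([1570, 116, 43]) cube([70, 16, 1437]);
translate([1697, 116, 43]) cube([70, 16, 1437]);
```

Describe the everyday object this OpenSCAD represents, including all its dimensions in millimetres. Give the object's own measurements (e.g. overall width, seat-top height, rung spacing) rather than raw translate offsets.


A fence section. Two 116×116 mm posts, 1557 mm tall, stand on the floor with a clear span of 1715 mm between their inner faces. Two horizontal rails of 116×87 mm section span the gap between the posts with their undersides at z = 150 mm and z = 1261 mm, flush with the posts' −y face. 13 pickets, each 70 mm wide, 16 mm thick and 1437 mm tall, are fixed to the +y face of the rails with their bottoms at z = 43 mm, spaced across the span with a 57 mm gap after the −x post and between neighbouring pickets, with 64 mm left before the +x post.


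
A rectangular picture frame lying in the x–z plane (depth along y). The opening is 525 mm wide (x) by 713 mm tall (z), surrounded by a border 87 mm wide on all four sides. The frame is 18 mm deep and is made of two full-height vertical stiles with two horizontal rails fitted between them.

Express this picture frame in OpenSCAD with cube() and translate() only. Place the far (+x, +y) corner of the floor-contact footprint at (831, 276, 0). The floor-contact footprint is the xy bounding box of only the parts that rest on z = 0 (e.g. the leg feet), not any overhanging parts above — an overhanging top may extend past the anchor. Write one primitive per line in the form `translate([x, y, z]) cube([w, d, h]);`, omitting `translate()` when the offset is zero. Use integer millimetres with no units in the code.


translate([132, 258, 0]) cube([87, 18, 887]);
translate([744, 258, 0]) cube([87, 18, 887]);
translate([219, 258, 0]) cube([525, 18, 87]);
translate([219, 258, 800]) cube([525, 18, 87]);


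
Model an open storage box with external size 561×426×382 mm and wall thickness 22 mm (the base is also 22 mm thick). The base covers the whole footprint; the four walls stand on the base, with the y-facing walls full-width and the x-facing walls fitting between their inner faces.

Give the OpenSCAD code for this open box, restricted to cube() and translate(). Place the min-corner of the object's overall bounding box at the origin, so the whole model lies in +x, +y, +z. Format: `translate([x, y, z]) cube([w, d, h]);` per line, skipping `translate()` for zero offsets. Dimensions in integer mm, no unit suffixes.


cube([561, 426, 22]);
translate([0, 0, 22]) cube([561, 22, 360]);
translate([0, 404, 22]) cube([561, 22, 360]);
translate([0, 22, 22]) cube([22, 382, 360]);
translate([539, 22, 22]) cube([22, 382, 360]);


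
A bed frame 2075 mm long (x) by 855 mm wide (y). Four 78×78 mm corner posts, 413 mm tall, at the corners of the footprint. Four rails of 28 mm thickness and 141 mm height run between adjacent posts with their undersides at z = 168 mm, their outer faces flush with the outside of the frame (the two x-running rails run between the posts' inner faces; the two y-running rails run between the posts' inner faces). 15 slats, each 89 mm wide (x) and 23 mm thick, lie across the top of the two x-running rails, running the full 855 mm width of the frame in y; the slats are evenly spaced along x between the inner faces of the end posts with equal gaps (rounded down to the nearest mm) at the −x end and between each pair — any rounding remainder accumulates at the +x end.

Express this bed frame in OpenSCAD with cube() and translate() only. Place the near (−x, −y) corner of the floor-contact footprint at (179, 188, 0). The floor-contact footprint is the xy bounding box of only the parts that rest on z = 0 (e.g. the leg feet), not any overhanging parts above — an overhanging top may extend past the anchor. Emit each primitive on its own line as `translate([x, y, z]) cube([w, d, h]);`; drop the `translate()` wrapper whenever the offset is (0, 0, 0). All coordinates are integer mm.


translate([179, 188, 0]) cube([78, 78, 413]);
translate([179, 965, 0]) cube([78, 78, 413]);
translate([2176, 188, 0]) cube([78, 78, 413]);
translate([2176, 965, 0]) cube([78, 78, 413]);
translate([257, 188, 168]) cube([1919, 28, 141]);
translate([257, 1015, 168]) cube([1919, 28, 141]);
translate([179, 266, 168]) cube([28, 699, 141]);
translate([2226, 266, 168]) cube([28, 699, 141]);
translate([293, 188, 309]) cube([89, 855, 23]);
translate([418, 188, 309]) cube([89, 855, 23]);
translate([543, 188, 309]) cube([89, 855, 23]);
translate([668, 188, 309]) cube([89, 855, 23]);
translate([793, 188, 309]) cube([89, 855, 23]);
translate([918, 188, 309]) cube([89, 855, 23]);
translate([1043, 188, 309]) cube([89, 855, 23]);
translate([1168, 188, 309]) cube([89, 855, 23]);
translate([1293, 188, 309]) cube([89, 855, 23]);
translate([1418, 188, 309]) cube([89, 855, 23]);
translate([1543, 188, 309]) cube([89, 855, 23]);
translate([1668, 188, 309]) cube([89, 855, 23]);
translate([1793, 188, 309]) cube([89, 855, 23]);
translate([1918, 188, 309]) cube([89, 855, 23]);
translate([2043, 188, 309]) cube([89, 855, 23]);


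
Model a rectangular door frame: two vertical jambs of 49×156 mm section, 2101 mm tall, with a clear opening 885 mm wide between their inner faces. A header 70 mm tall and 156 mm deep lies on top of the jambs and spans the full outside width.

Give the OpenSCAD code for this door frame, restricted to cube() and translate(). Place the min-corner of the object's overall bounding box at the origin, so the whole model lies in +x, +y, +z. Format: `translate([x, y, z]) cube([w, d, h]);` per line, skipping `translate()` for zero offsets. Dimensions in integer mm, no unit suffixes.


cube([49, 156, 2101]);
translate([934, 0, 0]) cube([49, 156, 2101]);
translate([0, 0, 2101]) cube([983, 156, 70]);


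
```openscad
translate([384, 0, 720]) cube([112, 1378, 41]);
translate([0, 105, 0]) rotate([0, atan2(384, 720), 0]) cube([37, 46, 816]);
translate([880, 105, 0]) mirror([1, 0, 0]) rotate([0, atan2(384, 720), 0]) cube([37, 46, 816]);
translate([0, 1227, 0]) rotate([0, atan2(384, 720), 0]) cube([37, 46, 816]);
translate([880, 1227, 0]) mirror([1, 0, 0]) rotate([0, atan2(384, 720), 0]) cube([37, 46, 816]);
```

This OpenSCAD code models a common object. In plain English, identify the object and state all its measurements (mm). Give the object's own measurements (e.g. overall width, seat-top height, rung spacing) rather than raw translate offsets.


A sawhorse. A 112×1378×41 mm beam (x, y, z) sits on two A-frame leg pairs. Each pair is two raked legs of 37×46 mm section (46 mm along y) splaying symmetrically in x. Each leg rises 720 mm vertically over 384 mm of horizontal reach and is 816 mm long along its own axis. Every leg's outer bottom edge rests on the floor and its outer top edge meets a bottom edge of the beam — the left legs (tilting toward +x) meet the beam's −x bottom edge, the right legs (their mirror images, tilting toward −x) meet its +x bottom edge — so the leg tops tuck under the beam, the beam's underside is 720 mm above the floor, and the feet are 880 mm apart outside-to-outside with the beam centred between them. The two leg pairs are set in 105 mm from either end of the beam.


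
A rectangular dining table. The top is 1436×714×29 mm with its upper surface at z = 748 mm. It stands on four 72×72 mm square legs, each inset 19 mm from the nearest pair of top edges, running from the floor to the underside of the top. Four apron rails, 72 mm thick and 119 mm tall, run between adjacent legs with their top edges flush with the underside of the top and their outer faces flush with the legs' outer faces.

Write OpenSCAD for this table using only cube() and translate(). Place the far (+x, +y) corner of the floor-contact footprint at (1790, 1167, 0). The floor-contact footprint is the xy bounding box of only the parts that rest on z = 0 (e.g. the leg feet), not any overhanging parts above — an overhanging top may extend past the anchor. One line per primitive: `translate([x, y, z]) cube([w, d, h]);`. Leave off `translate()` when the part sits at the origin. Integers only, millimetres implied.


translate([373, 472, 719]) cube([1436, 714, 29]);
translate([392, 491, 0]) cube([72, 72, 719]);
translate([1718, 491, 0]) cube([72, 72, 719]);
translate([392, 1095, 0]) cube([72, 72, 719]);
translate([1718, 1095, 0]) cube([72, 72, 719]);
translate([464, 491, 600]) cube([1254, 72, 119]);
translate([464, 1095, 600]) cube([1254, 72, 119]);
translate([392, 563, 600]) cube([72, 532, 119]);
translate([1718, 563, 600]) cube([72, 532, 119]);


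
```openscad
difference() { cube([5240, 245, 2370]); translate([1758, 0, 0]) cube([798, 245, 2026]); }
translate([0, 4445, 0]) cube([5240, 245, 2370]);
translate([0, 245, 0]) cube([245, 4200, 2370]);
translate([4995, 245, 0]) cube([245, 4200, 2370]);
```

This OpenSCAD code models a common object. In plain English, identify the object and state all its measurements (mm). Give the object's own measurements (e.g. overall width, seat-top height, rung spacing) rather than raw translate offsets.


A single room: four walls, each 2370 mm tall and 245 mm thick, enclosing an outside footprint 5240×4690 mm (x × y), no floor or roof. The front and back walls (−y and +y sides) run the full x-width; the side walls fit between their inner faces. A door opening 798 mm wide and 2026 mm tall is cut through the front wall from the floor up, its −x edge 1758 mm from the wall's −x end.


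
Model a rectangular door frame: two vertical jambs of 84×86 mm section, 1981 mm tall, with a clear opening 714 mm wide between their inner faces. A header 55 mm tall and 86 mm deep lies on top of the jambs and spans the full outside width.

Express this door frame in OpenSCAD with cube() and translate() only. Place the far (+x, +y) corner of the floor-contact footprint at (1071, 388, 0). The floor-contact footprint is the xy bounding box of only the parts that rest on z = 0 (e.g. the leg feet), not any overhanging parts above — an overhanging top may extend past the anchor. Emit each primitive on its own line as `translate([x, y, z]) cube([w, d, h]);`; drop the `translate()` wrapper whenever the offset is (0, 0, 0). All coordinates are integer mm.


translate([189, 302, 0]) cube([84, 86, 1981]);
translate([987, 302, 0]) cube([84, 86, 1981]);
translate([189, 302, 1981]) cube([882, 86, 55]);


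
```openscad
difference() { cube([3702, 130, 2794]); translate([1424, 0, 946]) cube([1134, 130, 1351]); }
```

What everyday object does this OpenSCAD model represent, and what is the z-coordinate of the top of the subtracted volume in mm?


A wall with a window opening. The window head height is 2297 mm.

A wall with a rectangular opening subtracted — a window. Sill at z = 946, opening 1351 mm tall, so the head is at 946 + 1351 = 2297 mm.


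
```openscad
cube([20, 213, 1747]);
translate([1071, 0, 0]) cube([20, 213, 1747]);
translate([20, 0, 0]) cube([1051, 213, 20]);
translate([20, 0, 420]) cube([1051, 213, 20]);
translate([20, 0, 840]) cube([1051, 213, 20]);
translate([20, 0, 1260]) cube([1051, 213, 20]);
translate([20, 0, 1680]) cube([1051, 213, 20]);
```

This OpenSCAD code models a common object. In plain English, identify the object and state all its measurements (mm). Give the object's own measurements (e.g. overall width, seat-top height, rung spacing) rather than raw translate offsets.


An open bookshelf. Two side panels, each 20 mm thick, 213 mm deep and 1747 mm tall, stand 1091 mm apart (outside-to-outside). Between them sit 5 shelves, each 20 mm thick and 213 mm deep, spanning the full gap between the sides. The bottom shelf rests on the floor (its underside at z = 0) and the clear gap between one shelf's top and the next shelf's underside is 400 mm.


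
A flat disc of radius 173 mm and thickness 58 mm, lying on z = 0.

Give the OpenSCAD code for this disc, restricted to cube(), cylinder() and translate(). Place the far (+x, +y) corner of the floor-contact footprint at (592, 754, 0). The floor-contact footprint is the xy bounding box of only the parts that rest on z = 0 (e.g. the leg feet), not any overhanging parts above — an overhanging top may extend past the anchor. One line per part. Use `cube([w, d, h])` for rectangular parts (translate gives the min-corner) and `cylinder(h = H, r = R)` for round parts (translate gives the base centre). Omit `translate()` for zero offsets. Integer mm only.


translate([419, 581, 0]) cylinder(h = 58, r = 173);


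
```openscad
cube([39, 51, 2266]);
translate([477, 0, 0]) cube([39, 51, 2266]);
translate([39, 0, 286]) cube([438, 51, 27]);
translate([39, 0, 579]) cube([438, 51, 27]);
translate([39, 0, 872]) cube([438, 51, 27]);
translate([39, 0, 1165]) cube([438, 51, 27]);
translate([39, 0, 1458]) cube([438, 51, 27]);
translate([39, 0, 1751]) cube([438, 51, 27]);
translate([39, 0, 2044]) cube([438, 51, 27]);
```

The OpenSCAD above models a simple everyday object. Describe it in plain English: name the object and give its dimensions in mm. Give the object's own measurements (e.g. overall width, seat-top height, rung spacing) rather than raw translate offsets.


A straight ladder. Two 39×51 mm vertical rails, 2266 mm tall, stand 516 mm apart (outside-to-outside) with their front faces coplanar on the −y side. 7 rungs, each 51 mm deep and 27 mm tall, span between the inner faces of the rails, front faces flush with the rails. The lowest rung's underside is at z = 286 mm and rungs are spaced 293 mm apart (underside to underside).


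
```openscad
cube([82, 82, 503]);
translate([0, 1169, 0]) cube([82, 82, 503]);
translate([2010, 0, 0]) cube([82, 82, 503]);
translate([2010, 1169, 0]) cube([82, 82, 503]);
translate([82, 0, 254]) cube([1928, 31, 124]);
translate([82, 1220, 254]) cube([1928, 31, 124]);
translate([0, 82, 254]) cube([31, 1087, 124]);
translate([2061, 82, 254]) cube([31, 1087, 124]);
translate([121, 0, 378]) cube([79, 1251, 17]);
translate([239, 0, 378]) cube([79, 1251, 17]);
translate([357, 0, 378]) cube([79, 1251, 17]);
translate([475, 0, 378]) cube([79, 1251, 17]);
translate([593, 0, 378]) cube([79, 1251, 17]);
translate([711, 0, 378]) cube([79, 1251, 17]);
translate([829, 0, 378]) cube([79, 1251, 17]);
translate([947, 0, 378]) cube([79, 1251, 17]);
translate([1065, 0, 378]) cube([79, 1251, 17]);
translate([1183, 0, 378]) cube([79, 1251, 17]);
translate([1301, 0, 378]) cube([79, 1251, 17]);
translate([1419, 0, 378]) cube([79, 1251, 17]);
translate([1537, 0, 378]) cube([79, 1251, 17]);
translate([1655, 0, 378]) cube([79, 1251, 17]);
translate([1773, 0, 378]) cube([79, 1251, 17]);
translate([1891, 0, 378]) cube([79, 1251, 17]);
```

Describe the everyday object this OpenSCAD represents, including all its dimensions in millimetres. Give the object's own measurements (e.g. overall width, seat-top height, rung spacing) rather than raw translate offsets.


A bed frame 2092 mm long (x) by 1251 mm wide (y). Four 82×82 mm corner posts, 503 mm tall, at the corners of the footprint. Four rails of 31 mm thickness and 124 mm height run between adjacent posts with their undersides at z = 254 mm, their outer faces flush with the outside of the frame (the two x-running rails run between the posts' inner faces; the two y-running rails run between the posts' inner faces). 16 slats, each 79 mm wide (x) and 17 mm thick, lie across the top of the two x-running rails, running the full 1251 mm width of the frame in y; along x they sit between the end posts with a 39 mm gap after the −x posts and between neighbouring slats, leaving 40 mm before the +x posts.


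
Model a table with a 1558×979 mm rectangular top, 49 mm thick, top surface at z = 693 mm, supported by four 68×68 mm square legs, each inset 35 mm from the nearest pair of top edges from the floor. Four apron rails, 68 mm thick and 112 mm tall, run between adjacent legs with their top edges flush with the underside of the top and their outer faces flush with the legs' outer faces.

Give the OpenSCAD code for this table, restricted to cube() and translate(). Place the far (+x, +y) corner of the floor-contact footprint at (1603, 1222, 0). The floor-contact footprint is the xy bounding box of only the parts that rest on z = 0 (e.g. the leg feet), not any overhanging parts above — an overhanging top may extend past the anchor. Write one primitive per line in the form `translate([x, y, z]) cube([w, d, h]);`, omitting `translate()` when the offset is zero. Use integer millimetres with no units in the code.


translate([80, 278, 644]) cube([1558, 979, 49]);
translate([115, 313, 0]) cube([68, 68, 644]);
translate([1535, 313, 0]) cube([68, 68, 644]);
translate([115, 1154, 0]) cube([68, 68, 644]);
translate([1535, 1154, 0]) cube([68, 68, 644]);
translate([183, 313, 532]) cube([1352, 68, 112]);
translate([183, 1154, 532]) cube([1352, 68, 112]);
translate([115, 381, 532]) cube([68, 773, 112]);
translate([1535, 381, 532]) cube([68, 773, 112]);


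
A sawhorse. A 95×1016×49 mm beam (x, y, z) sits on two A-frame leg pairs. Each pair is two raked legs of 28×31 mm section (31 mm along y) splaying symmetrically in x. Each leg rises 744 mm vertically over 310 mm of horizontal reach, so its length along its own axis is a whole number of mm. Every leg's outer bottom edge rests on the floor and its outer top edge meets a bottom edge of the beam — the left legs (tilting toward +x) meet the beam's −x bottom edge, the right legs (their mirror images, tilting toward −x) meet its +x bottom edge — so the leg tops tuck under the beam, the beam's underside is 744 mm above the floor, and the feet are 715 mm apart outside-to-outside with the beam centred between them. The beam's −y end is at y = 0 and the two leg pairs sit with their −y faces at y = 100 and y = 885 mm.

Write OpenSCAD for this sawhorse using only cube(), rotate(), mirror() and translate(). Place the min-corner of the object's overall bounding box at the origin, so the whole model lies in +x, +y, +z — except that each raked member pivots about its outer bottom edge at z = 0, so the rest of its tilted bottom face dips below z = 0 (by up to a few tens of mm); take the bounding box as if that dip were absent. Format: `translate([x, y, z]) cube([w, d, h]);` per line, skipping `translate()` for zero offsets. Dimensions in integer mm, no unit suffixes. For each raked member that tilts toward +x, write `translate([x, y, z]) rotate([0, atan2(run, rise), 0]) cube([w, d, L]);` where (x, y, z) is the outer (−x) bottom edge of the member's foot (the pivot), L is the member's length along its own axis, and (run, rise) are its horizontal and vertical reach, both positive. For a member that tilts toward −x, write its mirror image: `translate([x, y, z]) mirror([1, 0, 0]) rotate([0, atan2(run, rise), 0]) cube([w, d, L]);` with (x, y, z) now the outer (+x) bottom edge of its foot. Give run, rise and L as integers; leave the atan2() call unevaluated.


translate([310, 0, 744]) cube([95, 1016, 49]);
translate([0, 100, 0]) rotate([0, atan2(310, 744), 0]) cube([28, 31, 806]);
translate([715, 100, 0]) mirror([1, 0, 0]) rotate([0, atan2(310, 744), 0]) cube([28, 31, 806]);
translate([0, 885, 0]) rotate([0, atan2(310, 744), 0]) cube([28, 31, 806]);
translate([715, 885, 0]) mirror([1, 0, 0]) rotate([0, atan2(310, 744), 0]) cube([28, 31, 806]);


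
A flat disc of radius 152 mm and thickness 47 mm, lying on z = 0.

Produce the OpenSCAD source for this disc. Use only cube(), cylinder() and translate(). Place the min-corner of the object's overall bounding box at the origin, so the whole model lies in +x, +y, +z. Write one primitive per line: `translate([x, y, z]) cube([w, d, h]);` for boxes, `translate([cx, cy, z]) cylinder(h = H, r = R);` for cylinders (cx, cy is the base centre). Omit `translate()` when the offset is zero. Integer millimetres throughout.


translate([152, 152, 0]) cylinder(h = 47, r = 152);


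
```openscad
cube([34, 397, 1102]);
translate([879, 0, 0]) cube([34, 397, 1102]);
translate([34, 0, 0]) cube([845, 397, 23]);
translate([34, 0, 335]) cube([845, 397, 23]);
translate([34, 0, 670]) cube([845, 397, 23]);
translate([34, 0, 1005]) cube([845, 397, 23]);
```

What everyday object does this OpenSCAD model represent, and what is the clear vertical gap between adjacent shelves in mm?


A bookshelf. The clear shelf gap is 312 mm.

Two tall side panels with 4 horizontal boards between them — a bookshelf. The first two shelf undersides are at z = 0 and z = 335; with shelf thickness 23, the clear gap is 335 − 0 − 23 = 312 mm.


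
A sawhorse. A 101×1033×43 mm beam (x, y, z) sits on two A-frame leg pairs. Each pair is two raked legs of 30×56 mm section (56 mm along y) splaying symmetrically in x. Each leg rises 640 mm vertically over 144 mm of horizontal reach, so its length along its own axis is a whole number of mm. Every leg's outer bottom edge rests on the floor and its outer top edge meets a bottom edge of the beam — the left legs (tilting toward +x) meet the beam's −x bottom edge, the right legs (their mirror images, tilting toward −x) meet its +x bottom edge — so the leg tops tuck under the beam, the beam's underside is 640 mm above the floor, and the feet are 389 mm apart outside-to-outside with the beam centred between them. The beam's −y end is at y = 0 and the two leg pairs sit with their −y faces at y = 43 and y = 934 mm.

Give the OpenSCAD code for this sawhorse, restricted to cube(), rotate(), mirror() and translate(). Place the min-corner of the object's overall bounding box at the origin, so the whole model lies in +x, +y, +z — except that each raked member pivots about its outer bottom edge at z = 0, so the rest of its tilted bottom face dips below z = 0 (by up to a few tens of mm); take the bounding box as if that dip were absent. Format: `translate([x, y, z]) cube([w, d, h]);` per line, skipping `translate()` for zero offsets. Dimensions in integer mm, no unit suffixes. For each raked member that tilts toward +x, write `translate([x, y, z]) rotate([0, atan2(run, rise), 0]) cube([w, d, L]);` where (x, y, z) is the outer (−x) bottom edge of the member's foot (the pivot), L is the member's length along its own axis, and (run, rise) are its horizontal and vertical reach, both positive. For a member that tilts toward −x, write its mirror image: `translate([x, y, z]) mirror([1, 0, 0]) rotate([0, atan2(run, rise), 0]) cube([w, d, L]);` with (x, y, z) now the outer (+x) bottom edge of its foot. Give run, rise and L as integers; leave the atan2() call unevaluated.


// leg length = √(144² + 640²) = 656
// right-leg outer foot x = 2·144 + 101 = 389
// beam min-corner = (144, 0, 640)
translate([144, 0, 640]) cube([101, 1033, 43]);
translate([0, 43, 0]) rotate([0, atan2(144, 640), 0]) cube([30, 56, 656]);
translate([389, 43, 0]) mirror([1, 0, 0]) rotate([0, atan2(144, 640), 0]) cube([30, 56, 656]);
translate([0, 934, 0]) rotate([0, atan2(144, 640), 0]) cube([30, 56, 656]);
translate([389, 934, 0]) mirror([1, 0, 0]) rotate([0, atan2(144, 640), 0]) cube([30, 56, 656]);


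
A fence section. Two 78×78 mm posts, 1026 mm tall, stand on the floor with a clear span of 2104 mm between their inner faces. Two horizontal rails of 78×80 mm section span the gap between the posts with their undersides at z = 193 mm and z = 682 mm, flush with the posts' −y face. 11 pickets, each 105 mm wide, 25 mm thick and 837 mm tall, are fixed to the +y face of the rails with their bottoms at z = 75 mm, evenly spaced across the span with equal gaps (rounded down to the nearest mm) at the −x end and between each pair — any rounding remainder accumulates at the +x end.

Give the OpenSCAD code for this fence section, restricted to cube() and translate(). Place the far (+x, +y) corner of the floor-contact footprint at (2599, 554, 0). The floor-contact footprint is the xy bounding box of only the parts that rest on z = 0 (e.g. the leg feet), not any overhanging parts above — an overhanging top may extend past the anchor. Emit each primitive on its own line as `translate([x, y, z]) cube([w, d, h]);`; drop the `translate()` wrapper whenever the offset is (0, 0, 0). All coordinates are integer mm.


translate([339, 476, 0]) cube([78, 78, 1026]);
translate([2521, 476, 0]) cube([78, 78, 1026]);
translate([417, 476, 193]) cube([2104, 78, 80]);
translate([417, 476, 682]) cube([2104, 78, 80]);
translate([496, 554, 75]) cube([105, 25, 837]);
translate([680, 554, 75]) cube([105, 25, 837]);
translate([864, 554, 75]) cube([105, 25, 837]);
translate([1048, 554, 75]) cube([105, 25, 837]);
translate([1232, 554, 75]) cube([105, 25, 837]);
translate([1416, 554, 75]) cube([105, 25, 837]);
translate([1600, 554, 75]) cube([105, 25, 837]);
translate([1784, 554, 75]) cube([105, 25, 837]);
translate([1968, 554, 75]) cube([105, 25, 837]);
translate([2152, 554, 75]) cube([105, 25, 837]);
translate([2336, 554, 75]) cube([105, 25, 837]);


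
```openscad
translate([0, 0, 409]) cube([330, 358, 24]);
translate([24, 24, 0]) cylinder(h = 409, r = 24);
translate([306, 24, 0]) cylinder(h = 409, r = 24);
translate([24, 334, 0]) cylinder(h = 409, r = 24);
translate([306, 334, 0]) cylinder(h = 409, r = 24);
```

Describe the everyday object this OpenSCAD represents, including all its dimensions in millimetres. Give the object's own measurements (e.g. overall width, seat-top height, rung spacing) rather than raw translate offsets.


A four-legged stool. The seat is a 330×358×24 mm slab whose top surface is at z = 433 mm; four round legs, each 48 mm in diameter, run from the floor (z = 0) to the underside of the seat, each leg's axis is inset half a diameter from the nearest pair of seat edges (so the leg's bounding box is flush with the corner).


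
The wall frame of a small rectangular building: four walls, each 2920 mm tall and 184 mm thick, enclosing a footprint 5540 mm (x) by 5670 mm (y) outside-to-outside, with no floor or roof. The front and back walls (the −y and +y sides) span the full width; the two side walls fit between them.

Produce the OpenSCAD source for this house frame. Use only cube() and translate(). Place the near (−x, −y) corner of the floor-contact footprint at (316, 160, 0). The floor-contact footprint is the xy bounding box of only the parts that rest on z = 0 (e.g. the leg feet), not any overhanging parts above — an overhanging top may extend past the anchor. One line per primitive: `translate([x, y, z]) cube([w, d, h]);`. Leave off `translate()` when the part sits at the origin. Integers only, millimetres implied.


translate([316, 160, 0]) cube([5540, 184, 2920]);
translate([316, 5646, 0]) cube([5540, 184, 2920]);
translate([316, 344, 0]) cube([184, 5302, 2920]);
translate([5672, 344, 0]) cube([184, 5302, 2920]);
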